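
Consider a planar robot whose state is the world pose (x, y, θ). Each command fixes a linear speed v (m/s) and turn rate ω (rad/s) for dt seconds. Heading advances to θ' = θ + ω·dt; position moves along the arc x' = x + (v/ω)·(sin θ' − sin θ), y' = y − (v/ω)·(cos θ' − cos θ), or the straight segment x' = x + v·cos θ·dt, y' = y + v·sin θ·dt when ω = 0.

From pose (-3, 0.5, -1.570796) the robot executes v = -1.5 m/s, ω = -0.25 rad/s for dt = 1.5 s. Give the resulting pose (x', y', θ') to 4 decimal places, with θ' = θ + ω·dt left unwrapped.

θ' = -1.5708 + -0.25·1.5 = -1.9458
R = v/ω = -1.5/-0.25 = 6.0000
x' = -3 + 6.0000·(sin -1.9458 − sin -1.5708) = -2.5830
y' = 0.5 − 6.0000·(cos -1.9458 − cos -1.5708) = 2.6976

(-2.5830, 2.6976, -1.9458)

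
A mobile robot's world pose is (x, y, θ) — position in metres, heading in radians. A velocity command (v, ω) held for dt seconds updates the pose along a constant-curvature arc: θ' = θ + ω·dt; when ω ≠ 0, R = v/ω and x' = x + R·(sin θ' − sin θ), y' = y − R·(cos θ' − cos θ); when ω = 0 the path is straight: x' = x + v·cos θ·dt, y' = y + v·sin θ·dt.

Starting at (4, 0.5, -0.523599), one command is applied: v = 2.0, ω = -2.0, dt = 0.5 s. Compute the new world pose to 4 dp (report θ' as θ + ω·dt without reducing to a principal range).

(4.4989, -0.3188, -1.5236)

θ' = -0.5236 + -2.0·0.5 = -1.5236
R = v/ω = 2.0/-2.0 = -1.0000
x' = 4 + -1.0000·(sin -1.5236 − sin -0.5236) = 4.4989
y' = 0.5 − -1.0000·(cos -1.5236 − cos -0.5236) = -0.3188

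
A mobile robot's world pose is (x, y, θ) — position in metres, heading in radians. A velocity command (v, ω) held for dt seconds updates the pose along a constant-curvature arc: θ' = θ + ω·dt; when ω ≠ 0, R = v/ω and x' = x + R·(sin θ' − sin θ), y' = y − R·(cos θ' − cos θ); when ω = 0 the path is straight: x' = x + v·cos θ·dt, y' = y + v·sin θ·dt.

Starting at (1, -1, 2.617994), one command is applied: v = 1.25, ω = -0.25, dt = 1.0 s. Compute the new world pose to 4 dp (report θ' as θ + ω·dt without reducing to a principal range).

θ' = 2.6180 + -0.25·1.0 = 2.3680
R = v/ω = 1.25/-0.25 = -5.0000
x' = 1 + -5.0000·(sin 2.3680 − sin 2.6180) = 0.0064
y' = -1 − -5.0000·(cos 2.3680 − cos 2.6180) = -0.2469

(0.0064, -0.2469, 2.3680)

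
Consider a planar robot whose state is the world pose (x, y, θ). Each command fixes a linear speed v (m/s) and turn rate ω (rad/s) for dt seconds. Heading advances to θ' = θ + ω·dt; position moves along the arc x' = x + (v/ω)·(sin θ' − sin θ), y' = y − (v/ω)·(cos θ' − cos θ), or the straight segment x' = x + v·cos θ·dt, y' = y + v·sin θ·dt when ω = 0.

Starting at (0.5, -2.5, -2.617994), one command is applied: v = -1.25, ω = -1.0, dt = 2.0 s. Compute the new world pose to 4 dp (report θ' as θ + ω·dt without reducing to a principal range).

θ' = -2.6180 + -1.0·2.0 = -4.6180
R = v/ω = -1.25/-1.0 = 1.2500
x' = 0.5 + 1.2500·(sin -4.6180 − sin -2.6180) = 2.3694
y' = -2.5 − 1.2500·(cos -4.6180 − cos -2.6180) = -3.4647

(2.3694, -3.4647, -4.6180)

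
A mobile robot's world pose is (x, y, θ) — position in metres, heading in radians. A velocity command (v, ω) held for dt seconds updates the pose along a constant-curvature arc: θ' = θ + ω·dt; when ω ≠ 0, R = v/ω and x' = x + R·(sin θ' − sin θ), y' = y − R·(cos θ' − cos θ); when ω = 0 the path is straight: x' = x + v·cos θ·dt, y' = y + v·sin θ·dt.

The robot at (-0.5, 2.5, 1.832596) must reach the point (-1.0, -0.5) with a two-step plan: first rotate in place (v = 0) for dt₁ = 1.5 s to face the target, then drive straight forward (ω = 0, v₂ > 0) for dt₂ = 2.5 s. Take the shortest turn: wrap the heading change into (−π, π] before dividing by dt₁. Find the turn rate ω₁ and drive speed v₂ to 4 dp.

ω₁ = 1.8098, v₂ = 1.2166

heading to target = atan2(-0.5−2.5, -1−-0.5) = -1.7359
Δθ = wrap(-1.7359 − 1.8326) = 2.7146; ω₁ = Δθ/dt₁ = 1.8098
distance = √((-1−-0.5)² + (-0.5−2.5)²) = 3.0414; v₂ = distance/dt₂ = 1.2166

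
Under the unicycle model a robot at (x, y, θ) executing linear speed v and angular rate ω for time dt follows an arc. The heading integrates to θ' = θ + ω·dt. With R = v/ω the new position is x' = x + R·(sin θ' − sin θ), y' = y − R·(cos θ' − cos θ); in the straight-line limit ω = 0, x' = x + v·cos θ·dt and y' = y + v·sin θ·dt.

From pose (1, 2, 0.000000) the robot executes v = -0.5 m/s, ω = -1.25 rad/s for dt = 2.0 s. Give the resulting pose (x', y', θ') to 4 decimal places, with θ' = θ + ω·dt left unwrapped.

θ' = 0.0000 + -1.25·2.0 = -2.5000
R = v/ω = -0.5/-1.25 = 0.4000
x' = 1 + 0.4000·(sin -2.5000 − sin 0.0000) = 0.7606
y' = 2 − 0.4000·(cos -2.5000 − cos 0.0000) = 2.7205

(0.7606, 2.7205, -2.5000)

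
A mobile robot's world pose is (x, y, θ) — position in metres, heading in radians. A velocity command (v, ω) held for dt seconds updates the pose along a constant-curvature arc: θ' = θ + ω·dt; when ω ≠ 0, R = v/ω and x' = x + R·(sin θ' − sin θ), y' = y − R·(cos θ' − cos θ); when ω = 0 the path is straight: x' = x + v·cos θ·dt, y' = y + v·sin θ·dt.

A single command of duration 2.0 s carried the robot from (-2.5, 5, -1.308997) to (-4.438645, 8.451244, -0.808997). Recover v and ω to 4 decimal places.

Δθ = -0.808997 − -1.308997 = 0.500000
ω = Δθ/dt = 0.500000/2.0 = 0.2500
R = −Δy/(cos θ' − cos θ) = -8.0000
v = R·ω = -8.0000·0.2500 = -2.0000

v = -2.0000, ω = 0.2500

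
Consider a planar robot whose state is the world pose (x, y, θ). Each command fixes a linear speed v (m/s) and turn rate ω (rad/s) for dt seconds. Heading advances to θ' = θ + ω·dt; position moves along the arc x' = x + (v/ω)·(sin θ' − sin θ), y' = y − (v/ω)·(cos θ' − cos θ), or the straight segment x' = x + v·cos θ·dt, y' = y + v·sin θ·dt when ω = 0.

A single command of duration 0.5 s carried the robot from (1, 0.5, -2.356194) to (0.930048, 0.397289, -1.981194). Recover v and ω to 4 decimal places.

Δθ = -1.981194 − -2.356194 = 0.375000
ω = Δθ/dt = 0.375000/0.5 = 0.7500
R = −Δy/(cos θ' − cos θ) = 0.3333
v = R·ω = 0.3333·0.7500 = 0.2500

v = 0.2500, ω = 0.7500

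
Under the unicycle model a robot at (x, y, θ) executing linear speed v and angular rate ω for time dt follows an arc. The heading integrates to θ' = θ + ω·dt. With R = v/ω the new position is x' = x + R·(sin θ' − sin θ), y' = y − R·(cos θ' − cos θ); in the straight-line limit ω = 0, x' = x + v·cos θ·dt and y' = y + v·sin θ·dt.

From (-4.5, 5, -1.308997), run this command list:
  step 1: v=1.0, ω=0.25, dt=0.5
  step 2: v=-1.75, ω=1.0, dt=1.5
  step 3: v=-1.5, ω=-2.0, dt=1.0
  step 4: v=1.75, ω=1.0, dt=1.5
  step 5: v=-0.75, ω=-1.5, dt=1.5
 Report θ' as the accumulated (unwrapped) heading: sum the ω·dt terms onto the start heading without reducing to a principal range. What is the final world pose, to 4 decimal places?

(-6.2985, 5.2805, -2.4340)

step 1: θ'=-1.1840 (R=4.0000) → pose (-4.3408, 4.5264, -1.1840)
step 2: θ'=0.3160 (R=-1.7500) → pose (-6.5053, 5.5296, 0.3160)
step 3: θ'=-1.6840 (R=0.7500) → pose (-7.4836, 6.3272, -1.6840)
step 4: θ'=-0.1840 (R=1.7500) → pose (-6.0650, 4.4090, -0.1840)
step 5: θ'=-2.4340 (R=0.5000) → pose (-6.2985, 5.2805, -2.4340)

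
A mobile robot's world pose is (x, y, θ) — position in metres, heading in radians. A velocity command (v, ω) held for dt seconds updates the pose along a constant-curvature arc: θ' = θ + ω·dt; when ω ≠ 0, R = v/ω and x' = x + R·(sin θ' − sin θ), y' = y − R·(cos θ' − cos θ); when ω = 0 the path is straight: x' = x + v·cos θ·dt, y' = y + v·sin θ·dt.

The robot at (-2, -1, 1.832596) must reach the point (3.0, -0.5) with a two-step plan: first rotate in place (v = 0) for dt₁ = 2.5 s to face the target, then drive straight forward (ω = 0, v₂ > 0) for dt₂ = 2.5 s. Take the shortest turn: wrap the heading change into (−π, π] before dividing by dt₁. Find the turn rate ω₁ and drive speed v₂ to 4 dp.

ω₁ = -0.6932, v₂ = 2.0100

heading to target = atan2(-0.5−-1, 3−-2) = 0.0997
Δθ = wrap(0.0997 − 1.8326) = -1.7329; ω₁ = Δθ/dt₁ = -0.6932
distance = √((3−-2)² + (-0.5−-1)²) = 5.0249; v₂ = distance/dt₂ = 2.0100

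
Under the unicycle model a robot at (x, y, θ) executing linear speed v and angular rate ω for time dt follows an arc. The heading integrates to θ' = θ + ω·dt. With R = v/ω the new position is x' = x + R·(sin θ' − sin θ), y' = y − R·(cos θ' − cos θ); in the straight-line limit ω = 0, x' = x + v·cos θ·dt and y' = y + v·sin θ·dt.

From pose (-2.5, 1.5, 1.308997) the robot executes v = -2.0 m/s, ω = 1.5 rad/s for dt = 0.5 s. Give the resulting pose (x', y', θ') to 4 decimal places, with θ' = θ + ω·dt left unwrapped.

(-2.3897, 0.5295, 2.0590)

θ' = 1.3090 + 1.5·0.5 = 2.0590
R = v/ω = -2.0/1.5 = -1.3333
x' = -2.5 + -1.3333·(sin 2.0590 − sin 1.3090) = -2.3897
y' = 1.5 − -1.3333·(cos 2.0590 − cos 1.3090) = 0.5295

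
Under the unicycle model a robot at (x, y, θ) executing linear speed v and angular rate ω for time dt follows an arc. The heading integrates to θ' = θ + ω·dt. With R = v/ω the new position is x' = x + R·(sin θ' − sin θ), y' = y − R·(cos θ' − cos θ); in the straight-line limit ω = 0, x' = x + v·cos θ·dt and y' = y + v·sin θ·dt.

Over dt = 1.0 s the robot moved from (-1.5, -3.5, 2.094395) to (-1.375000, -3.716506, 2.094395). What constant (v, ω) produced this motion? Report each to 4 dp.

v = -0.2500, ω = 0.0000

Δθ = 2.094395 − 2.094395 = 0.000000
ω = Δθ/dt = 0.000000/1.0 = 0.0000
ω = 0 → v = (Δx·cos θ + Δy·sin θ)/dt = -0.2500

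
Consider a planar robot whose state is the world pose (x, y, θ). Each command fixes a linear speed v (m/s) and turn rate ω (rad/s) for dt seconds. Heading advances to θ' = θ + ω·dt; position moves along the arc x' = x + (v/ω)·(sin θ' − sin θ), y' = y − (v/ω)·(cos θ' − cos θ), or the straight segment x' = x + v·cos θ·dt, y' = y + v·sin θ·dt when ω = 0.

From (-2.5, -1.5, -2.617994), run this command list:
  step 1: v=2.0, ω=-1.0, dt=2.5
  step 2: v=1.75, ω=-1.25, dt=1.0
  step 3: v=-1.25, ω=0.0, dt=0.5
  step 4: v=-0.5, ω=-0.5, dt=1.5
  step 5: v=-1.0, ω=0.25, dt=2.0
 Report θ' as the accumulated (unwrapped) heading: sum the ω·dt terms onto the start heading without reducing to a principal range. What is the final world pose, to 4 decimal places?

step 1: θ'=-5.1180 (R=-2.0000) → pose (-5.3377, 1.0212, -5.1180)
step 2: θ'=-6.3680 (R=-1.4000) → pose (-3.9327, 1.8638, -6.3680)
step 3: θ'=-6.3680 (straight) → pose (-4.5555, 1.9167, -6.3680)
step 4: θ'=-7.1180 (R=1.0000) → pose (-5.2119, 2.2418, -7.1180)
step 5: θ'=-6.6180 (R=-4.0000) → pose (-6.8623, 3.3344, -6.6180)

(-6.8623, 3.3344, -6.6180)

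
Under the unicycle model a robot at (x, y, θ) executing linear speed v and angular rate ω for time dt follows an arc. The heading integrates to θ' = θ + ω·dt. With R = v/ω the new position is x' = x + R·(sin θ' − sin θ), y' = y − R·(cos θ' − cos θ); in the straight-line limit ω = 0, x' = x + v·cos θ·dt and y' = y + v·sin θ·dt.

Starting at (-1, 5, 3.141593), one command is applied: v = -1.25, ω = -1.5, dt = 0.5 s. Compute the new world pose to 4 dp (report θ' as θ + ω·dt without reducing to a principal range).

θ' = 3.1416 + -1.5·0.5 = 2.3916
R = v/ω = -1.25/-1.5 = 0.8333
x' = -1 + 0.8333·(sin 2.3916 − sin 3.1416) = -0.4320
y' = 5 − 0.8333·(cos 2.3916 − cos 3.1416) = 4.7764

(-0.4320, 4.7764, 2.3916)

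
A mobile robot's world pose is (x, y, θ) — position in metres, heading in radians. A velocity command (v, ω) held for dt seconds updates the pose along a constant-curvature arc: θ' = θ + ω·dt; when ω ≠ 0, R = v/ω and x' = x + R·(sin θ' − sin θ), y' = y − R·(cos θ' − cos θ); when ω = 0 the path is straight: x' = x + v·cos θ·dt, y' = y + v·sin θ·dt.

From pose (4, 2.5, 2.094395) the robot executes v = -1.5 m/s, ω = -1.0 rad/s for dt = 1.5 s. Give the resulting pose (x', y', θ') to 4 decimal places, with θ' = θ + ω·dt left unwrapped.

θ' = 2.0944 + -1.0·1.5 = 0.5944
R = v/ω = -1.5/-1.0 = 1.5000
x' = 4 + 1.5000·(sin 0.5944 − sin 2.0944) = 3.5410
y' = 2.5 − 1.5000·(cos 0.5944 − cos 2.0944) = 0.5073

(3.5410, 0.5073, 0.5944)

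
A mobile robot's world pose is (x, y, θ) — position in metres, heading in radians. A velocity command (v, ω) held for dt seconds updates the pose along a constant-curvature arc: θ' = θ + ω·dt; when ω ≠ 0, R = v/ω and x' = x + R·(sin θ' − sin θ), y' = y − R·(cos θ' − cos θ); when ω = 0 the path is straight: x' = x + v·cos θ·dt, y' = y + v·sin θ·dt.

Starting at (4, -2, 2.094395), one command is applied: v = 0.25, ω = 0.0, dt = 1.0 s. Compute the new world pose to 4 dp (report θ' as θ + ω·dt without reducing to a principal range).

θ' = 2.0944 + 0.0·1.0 = 2.0944
ω = 0 → straight: x' = 4 + 0.25·cos(2.0944)·1.0 = 3.8750
y' = -2 + 0.25·sin(2.0944)·1.0 = -1.7835

(3.8750, -1.7835, 2.0944)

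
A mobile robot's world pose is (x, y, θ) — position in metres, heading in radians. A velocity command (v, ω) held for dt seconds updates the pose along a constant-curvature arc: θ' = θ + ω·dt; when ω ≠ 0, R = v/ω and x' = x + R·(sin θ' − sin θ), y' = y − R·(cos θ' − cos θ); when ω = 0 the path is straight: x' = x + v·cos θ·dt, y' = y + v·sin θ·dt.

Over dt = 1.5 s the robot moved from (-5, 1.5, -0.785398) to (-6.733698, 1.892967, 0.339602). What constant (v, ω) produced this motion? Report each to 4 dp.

v = -1.2500, ω = 0.7500

Δθ = 0.339602 − -0.785398 = 1.125000
ω = Δθ/dt = 1.125000/1.5 = 0.7500
R = Δx/(sin θ' − sin θ) = -1.6667
v = R·ω = -1.6667·0.7500 = -1.2500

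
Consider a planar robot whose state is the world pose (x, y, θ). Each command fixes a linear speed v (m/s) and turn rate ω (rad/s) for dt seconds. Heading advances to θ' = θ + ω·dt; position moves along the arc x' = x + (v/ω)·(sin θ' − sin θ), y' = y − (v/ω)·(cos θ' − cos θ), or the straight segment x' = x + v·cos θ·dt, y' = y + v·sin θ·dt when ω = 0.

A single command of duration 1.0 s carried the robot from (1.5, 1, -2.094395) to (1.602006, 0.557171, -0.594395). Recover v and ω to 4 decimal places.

Δθ = -0.594395 − -2.094395 = 1.500000
ω = Δθ/dt = 1.500000/1.0 = 1.5000
R = −Δy/(cos θ' − cos θ) = 0.3333
v = R·ω = 0.3333·1.5000 = 0.5000

v = 0.5000, ω = 1.5000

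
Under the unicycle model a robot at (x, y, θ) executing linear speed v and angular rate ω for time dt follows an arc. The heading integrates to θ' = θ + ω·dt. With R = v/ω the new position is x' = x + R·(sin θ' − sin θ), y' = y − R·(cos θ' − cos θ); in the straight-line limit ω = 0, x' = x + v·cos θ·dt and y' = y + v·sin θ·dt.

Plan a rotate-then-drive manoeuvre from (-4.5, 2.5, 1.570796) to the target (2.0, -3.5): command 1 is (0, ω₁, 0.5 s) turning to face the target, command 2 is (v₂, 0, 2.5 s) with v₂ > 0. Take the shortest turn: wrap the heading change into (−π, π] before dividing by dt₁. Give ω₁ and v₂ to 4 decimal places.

heading to target = atan2(-3.5−2.5, 2−-4.5) = -0.7454
Δθ = wrap(-0.7454 − 1.5708) = -2.3162; ω₁ = Δθ/dt₁ = -4.6324
distance = √((2−-4.5)² + (-3.5−2.5)²) = 8.8459; v₂ = distance/dt₂ = 3.5384

ω₁ = -4.6324, v₂ = 3.5384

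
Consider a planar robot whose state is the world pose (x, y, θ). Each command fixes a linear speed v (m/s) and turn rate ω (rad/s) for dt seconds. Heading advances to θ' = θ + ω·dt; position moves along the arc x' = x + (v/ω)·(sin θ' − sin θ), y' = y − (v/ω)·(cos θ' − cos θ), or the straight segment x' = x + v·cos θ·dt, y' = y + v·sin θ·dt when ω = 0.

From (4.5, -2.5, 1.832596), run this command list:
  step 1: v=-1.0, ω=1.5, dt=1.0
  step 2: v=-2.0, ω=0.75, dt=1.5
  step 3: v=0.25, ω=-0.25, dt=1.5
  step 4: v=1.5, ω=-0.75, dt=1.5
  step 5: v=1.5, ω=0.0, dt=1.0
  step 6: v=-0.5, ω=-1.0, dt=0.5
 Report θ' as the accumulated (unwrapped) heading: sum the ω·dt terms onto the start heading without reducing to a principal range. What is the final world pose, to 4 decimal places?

(3.9528, -1.9908, 2.4576)

step 1: θ'=3.3326 (R=-0.6667) → pose (5.2705, -2.9820, 3.3326)
step 2: θ'=4.4576 (R=-2.6667) → pose (7.3448, -1.0359, 4.4576)
step 3: θ'=4.0826 (R=-1.0000) → pose (7.1853, -1.3729, 4.0826)
step 4: θ'=2.9576 (R=-2.0000) → pose (5.2031, -2.1612, 2.9576)
step 5: θ'=2.9576 (straight) → pose (3.7284, -1.8867, 2.9576)
step 6: θ'=2.4576 (R=0.5000) → pose (3.9528, -1.9908, 2.4576)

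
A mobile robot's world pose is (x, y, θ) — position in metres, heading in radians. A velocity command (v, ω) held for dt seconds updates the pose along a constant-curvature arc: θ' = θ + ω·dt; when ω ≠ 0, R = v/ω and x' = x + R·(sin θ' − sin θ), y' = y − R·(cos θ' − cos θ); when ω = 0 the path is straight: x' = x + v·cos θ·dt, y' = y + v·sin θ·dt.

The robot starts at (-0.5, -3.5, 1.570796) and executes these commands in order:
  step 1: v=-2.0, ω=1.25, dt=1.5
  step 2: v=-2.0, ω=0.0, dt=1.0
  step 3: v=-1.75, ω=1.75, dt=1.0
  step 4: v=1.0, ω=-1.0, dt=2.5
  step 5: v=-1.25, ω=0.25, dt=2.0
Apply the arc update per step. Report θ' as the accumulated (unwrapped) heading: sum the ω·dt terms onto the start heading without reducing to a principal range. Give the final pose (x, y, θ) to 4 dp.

(5.1835, -4.8570, 3.1958)

step 1: θ'=3.4458 (R=-1.6000) → pose (1.5793, -5.0265, 3.4458)
step 2: θ'=3.4458 (straight) → pose (3.4874, -4.4275, 3.4458)
step 3: θ'=5.1958 (R=-1.0000) → pose (4.0733, -3.0086, 5.1958)
step 4: θ'=2.6958 (R=-1.0000) → pose (2.7567, -4.3757, 2.6958)
step 5: θ'=3.1958 (R=-5.0000) → pose (5.1835, -4.8570, 3.1958)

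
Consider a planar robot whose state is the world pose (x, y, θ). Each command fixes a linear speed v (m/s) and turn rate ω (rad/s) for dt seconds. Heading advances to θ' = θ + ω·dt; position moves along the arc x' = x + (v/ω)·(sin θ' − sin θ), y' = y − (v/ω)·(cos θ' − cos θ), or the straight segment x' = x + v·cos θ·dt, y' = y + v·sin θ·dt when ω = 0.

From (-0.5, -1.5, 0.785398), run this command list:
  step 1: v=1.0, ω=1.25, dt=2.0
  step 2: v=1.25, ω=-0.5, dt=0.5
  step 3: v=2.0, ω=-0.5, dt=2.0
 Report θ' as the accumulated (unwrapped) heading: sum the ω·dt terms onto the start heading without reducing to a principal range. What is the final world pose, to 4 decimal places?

step 1: θ'=3.2854 (R=0.8000) → pose (-1.1803, -0.1426, 3.2854)
step 2: θ'=3.0354 (R=-2.5000) → pose (-1.8036, -0.1543, 3.0354)
step 3: θ'=2.0354 (R=-4.0000) → pose (-4.9556, 2.0309, 2.0354)

(-4.9556, 2.0309, 2.0354)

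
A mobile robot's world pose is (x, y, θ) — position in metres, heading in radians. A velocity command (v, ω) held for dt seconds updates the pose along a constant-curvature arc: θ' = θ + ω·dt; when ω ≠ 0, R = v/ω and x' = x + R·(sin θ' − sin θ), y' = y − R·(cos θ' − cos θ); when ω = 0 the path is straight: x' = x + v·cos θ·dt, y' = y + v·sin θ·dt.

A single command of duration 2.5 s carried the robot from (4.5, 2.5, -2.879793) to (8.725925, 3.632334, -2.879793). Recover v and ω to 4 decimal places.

v = -1.7500, ω = 0.0000

Δθ = -2.879793 − -2.879793 = 0.000000
ω = Δθ/dt = 0.000000/2.5 = 0.0000
ω = 0 → v = (Δx·cos θ + Δy·sin θ)/dt = -1.7500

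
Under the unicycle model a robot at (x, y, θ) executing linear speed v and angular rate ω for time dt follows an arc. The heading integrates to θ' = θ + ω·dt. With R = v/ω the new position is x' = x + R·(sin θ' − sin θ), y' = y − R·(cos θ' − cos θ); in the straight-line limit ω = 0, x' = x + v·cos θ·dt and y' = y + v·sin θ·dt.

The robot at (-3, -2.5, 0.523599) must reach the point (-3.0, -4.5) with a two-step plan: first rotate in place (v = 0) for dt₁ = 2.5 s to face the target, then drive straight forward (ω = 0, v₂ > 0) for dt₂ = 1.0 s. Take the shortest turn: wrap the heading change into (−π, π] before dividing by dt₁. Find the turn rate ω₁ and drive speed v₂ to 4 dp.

heading to target = atan2(-4.5−-2.5, -3−-3) = -1.5708
Δθ = wrap(-1.5708 − 0.5236) = -2.0944; ω₁ = Δθ/dt₁ = -0.8378
distance = √((-3−-3)² + (-4.5−-2.5)²) = 2.0000; v₂ = distance/dt₂ = 2.0000

ω₁ = -0.8378, v₂ = 2.0000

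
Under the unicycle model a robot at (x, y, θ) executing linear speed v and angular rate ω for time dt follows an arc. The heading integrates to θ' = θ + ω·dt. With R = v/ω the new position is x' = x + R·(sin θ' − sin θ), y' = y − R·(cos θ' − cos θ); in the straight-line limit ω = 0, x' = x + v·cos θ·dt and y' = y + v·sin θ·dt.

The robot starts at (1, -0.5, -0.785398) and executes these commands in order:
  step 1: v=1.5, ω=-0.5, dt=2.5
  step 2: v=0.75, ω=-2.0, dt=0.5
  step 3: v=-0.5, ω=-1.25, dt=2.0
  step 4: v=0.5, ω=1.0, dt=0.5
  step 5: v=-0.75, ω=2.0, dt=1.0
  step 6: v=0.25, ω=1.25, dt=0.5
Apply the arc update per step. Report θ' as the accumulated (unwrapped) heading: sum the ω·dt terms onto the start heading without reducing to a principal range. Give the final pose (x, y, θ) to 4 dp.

step 1: θ'=-2.0354 (R=-3.0000) → pose (1.5607, -3.9655, -2.0354)
step 2: θ'=-3.0354 (R=-0.3750) → pose (1.2652, -4.1704, -3.0354)
step 3: θ'=-5.5354 (R=0.4000) → pose (1.5796, -4.8614, -5.5354)
step 4: θ'=-5.0354 (R=0.5000) → pose (1.7137, -4.6535, -5.0354)
step 5: θ'=-3.0354 (R=-0.3750) → pose (2.1091, -5.1454, -3.0354)
step 6: θ'=-2.4104 (R=0.2000) → pose (1.9967, -5.1954, -2.4104)

(1.9967, -5.1954, -2.4104)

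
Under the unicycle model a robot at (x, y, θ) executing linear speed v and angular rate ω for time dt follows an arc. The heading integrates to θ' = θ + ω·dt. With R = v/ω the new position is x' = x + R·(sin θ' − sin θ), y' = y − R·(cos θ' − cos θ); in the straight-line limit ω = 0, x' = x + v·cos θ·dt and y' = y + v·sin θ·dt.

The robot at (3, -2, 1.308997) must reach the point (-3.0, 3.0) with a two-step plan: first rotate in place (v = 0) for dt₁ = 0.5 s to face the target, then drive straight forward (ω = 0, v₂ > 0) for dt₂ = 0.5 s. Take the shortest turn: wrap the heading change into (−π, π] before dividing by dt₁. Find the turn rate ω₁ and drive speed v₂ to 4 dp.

heading to target = atan2(3−-2, -3−3) = 2.4469
Δθ = wrap(2.4469 − 1.3090) = 1.1379; ω₁ = Δθ/dt₁ = 2.2757
distance = √((-3−3)² + (3−-2)²) = 7.8102; v₂ = distance/dt₂ = 15.6205

ω₁ = 2.2757, v₂ = 15.6205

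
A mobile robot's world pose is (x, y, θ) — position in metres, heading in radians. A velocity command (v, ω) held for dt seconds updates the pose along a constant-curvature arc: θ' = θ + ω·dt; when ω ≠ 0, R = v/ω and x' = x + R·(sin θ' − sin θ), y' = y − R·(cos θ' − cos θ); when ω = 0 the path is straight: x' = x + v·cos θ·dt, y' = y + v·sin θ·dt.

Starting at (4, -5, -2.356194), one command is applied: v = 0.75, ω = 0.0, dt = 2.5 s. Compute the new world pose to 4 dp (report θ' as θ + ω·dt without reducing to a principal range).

θ' = -2.3562 + 0.0·2.5 = -2.3562
ω = 0 → straight: x' = 4 + 0.75·cos(-2.3562)·2.5 = 2.6742
y' = -5 + 0.75·sin(-2.3562)·2.5 = -6.3258

(2.6742, -6.3258, -2.3562)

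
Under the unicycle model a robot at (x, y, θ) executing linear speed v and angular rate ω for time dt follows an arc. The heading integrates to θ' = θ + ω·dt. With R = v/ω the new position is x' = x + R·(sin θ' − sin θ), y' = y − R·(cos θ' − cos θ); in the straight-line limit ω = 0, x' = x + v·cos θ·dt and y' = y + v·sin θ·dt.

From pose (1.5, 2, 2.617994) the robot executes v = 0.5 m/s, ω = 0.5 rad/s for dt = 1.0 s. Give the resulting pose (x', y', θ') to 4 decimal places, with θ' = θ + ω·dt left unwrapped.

(1.0236, 2.1337, 3.1180)

θ' = 2.6180 + 0.5·1.0 = 3.1180
R = v/ω = 0.5/0.5 = 1.0000
x' = 1.5 + 1.0000·(sin 3.1180 − sin 2.6180) = 1.0236
y' = 2 − 1.0000·(cos 3.1180 − cos 2.6180) = 2.1337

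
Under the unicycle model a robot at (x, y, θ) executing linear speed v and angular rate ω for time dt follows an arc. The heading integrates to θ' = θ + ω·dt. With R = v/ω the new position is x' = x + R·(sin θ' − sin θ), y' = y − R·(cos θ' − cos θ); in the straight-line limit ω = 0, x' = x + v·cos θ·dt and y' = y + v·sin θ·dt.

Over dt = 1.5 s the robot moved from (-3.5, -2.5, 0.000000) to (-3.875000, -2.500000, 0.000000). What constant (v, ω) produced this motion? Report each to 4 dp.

Δθ = 0.000000 − 0.000000 = 0.000000
ω = Δθ/dt = 0.000000/1.5 = 0.0000
ω = 0 → v = (Δx·cos θ + Δy·sin θ)/dt = -0.2500

v = -0.2500, ω = 0.0000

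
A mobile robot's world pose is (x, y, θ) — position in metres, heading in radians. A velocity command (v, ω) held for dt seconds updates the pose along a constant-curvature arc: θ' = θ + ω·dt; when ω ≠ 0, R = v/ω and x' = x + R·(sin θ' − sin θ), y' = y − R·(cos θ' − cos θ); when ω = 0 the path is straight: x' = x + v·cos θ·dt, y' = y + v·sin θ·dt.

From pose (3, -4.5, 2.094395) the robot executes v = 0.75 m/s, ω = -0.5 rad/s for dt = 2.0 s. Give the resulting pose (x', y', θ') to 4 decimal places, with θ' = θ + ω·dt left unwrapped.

θ' = 2.0944 + -0.5·2.0 = 1.0944
R = v/ω = 0.75/-0.5 = -1.5000
x' = 3 + -1.5000·(sin 1.0944 − sin 2.0944) = 2.9661
y' = -4.5 − -1.5000·(cos 1.0944 − cos 2.0944) = -3.0621

(2.9661, -3.0621, 1.0944)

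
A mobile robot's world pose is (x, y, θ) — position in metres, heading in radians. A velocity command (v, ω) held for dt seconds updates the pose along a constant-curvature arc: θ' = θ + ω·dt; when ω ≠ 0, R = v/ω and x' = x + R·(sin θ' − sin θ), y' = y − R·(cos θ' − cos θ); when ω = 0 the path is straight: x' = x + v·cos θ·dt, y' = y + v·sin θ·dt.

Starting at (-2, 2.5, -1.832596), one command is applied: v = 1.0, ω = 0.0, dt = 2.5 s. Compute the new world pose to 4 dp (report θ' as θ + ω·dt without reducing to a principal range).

(-2.6470, 0.0852, -1.8326)

θ' = -1.8326 + 0.0·2.5 = -1.8326
ω = 0 → straight: x' = -2 + 1.0·cos(-1.8326)·2.5 = -2.6470
y' = 2.5 + 1.0·sin(-1.8326)·2.5 = 0.0852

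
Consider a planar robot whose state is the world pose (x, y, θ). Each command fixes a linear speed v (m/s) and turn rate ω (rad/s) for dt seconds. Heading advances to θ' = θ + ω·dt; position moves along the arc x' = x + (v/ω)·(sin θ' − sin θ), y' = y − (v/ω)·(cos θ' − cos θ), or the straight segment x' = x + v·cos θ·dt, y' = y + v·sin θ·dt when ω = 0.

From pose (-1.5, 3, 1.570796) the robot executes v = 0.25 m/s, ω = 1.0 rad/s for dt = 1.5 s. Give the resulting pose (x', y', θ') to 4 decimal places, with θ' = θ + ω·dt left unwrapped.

θ' = 1.5708 + 1.0·1.5 = 3.0708
R = v/ω = 0.25/1.0 = 0.2500
x' = -1.5 + 0.2500·(sin 3.0708 − sin 1.5708) = -1.7323
y' = 3 − 0.2500·(cos 3.0708 − cos 1.5708) = 3.2494

(-1.7323, 3.2494, 3.0708)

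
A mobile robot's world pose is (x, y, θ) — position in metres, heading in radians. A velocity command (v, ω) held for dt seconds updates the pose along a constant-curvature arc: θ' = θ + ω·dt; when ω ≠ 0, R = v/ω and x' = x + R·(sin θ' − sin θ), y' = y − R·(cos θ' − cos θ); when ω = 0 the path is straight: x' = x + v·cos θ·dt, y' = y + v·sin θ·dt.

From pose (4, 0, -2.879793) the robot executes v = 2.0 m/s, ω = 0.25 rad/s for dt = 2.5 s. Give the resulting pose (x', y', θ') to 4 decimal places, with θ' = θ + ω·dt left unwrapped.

(-0.1299, -2.6722, -2.2548)

θ' = -2.8798 + 0.25·2.5 = -2.2548
R = v/ω = 2.0/0.25 = 8.0000
x' = 4 + 8.0000·(sin -2.2548 − sin -2.8798) = -0.1299
y' = 0 − 8.0000·(cos -2.2548 − cos -2.8798) = -2.6722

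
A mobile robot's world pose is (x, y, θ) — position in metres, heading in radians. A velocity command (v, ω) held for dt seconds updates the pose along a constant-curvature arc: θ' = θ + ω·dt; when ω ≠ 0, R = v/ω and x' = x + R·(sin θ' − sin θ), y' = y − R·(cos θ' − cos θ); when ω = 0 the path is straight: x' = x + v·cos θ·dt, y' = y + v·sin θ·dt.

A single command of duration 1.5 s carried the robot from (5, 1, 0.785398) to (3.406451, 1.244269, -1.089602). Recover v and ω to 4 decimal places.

v = -1.2500, ω = -1.2500

Δθ = -1.089602 − 0.785398 = -1.875000
ω = Δθ/dt = -1.875000/1.5 = -1.2500
R = Δx/(sin θ' − sin θ) = 1.0000
v = R·ω = 1.0000·-1.2500 = -1.2500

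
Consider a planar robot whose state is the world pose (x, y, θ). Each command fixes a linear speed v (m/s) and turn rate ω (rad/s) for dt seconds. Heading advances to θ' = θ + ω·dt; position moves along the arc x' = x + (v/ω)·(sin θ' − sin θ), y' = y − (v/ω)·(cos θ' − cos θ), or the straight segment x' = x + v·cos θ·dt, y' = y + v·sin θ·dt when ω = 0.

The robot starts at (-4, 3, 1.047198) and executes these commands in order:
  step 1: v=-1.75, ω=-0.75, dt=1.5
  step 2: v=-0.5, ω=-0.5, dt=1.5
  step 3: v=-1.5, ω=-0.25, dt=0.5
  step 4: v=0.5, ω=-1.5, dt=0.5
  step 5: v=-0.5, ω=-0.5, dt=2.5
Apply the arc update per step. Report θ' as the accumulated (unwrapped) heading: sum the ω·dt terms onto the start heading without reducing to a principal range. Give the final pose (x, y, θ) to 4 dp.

(-6.4700, 3.3570, -2.9528)

step 1: θ'=-0.0778 (R=2.3333) → pose (-6.2021, 1.8404, -0.0778)
step 2: θ'=-0.8278 (R=1.0000) → pose (-6.8608, 2.1609, -0.8278)
step 3: θ'=-0.9528 (R=6.0000) → pose (-7.3324, 2.7434, -0.9528)
step 4: θ'=-1.7028 (R=-0.3333) → pose (-7.2736, 2.5064, -1.7028)
step 5: θ'=-2.9528 (R=1.0000) → pose (-6.4700, 3.3570, -2.9528)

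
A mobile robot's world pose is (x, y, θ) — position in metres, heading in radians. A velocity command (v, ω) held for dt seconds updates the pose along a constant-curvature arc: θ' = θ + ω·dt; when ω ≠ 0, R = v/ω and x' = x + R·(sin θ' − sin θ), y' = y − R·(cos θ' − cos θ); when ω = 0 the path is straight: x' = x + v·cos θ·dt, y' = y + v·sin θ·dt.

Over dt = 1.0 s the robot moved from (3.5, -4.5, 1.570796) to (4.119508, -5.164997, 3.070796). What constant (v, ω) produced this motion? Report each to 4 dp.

Δθ = 3.070796 − 1.570796 = 1.500000
ω = Δθ/dt = 1.500000/1.0 = 1.5000
R = −Δy/(cos θ' − cos θ) = -0.6667
v = R·ω = -0.6667·1.5000 = -1.0000

v = -1.0000, ω = 1.5000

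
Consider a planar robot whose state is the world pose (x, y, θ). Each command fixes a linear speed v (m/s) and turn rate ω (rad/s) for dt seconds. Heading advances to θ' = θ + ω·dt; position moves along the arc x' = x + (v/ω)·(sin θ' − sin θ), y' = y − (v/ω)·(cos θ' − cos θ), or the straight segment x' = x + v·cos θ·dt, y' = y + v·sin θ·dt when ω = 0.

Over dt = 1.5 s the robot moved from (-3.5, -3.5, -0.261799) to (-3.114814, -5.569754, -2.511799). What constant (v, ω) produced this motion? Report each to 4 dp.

Δθ = -2.511799 − -0.261799 = -2.250000
ω = Δθ/dt = -2.250000/1.5 = -1.5000
R = −Δy/(cos θ' − cos θ) = -1.1667
v = R·ω = -1.1667·-1.5000 = 1.7500

v = 1.7500, ω = -1.5000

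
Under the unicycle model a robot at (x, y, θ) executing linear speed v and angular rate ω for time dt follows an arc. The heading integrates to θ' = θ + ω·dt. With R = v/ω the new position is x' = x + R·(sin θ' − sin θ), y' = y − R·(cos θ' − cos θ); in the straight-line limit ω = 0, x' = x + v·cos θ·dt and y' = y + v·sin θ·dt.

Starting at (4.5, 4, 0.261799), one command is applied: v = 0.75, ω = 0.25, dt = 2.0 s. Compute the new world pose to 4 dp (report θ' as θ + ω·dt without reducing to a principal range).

(5.7942, 4.7270, 0.7618)

θ' = 0.2618 + 0.25·2.0 = 0.7618
R = v/ω = 0.75/0.25 = 3.0000
x' = 4.5 + 3.0000·(sin 0.7618 − sin 0.2618) = 5.7942
y' = 4 − 3.0000·(cos 0.7618 − cos 0.2618) = 4.7270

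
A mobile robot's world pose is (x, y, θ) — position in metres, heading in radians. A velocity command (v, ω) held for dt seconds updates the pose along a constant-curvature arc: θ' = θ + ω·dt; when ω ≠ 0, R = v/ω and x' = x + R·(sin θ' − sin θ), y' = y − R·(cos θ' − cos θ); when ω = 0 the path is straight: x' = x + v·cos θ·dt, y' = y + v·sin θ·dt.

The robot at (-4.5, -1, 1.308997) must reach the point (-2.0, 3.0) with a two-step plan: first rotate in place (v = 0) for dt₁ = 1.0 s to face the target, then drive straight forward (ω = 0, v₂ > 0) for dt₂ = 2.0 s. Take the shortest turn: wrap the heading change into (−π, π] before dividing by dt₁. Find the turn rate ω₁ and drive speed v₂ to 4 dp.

heading to target = atan2(3−-1, -2−-4.5) = 1.0122
Δθ = wrap(1.0122 − 1.3090) = -0.2968; ω₁ = Δθ/dt₁ = -0.2968
distance = √((-2−-4.5)² + (3−-1)²) = 4.7170; v₂ = distance/dt₂ = 2.3585

ω₁ = -0.2968, v₂ = 2.3585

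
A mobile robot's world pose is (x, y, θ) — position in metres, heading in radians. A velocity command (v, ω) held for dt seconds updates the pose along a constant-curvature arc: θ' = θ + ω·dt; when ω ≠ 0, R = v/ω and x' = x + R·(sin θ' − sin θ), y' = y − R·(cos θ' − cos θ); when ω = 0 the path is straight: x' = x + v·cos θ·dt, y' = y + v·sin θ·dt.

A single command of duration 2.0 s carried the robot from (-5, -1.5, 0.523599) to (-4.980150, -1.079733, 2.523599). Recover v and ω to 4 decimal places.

v = 0.2500, ω = 1.0000

Δθ = 2.523599 − 0.523599 = 2.000000
ω = Δθ/dt = 2.000000/2.0 = 1.0000
R = −Δy/(cos θ' − cos θ) = 0.2500
v = R·ω = 0.2500·1.0000 = 0.2500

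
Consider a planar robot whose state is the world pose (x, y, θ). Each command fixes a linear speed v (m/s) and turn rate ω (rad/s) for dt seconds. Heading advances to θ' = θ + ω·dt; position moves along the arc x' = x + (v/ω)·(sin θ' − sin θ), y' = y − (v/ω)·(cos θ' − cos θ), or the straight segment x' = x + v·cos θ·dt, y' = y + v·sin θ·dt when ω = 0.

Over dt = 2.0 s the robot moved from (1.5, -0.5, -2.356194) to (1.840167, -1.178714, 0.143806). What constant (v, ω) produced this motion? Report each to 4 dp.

v = 0.5000, ω = 1.2500

Δθ = 0.143806 − -2.356194 = 2.500000
ω = Δθ/dt = 2.500000/2.0 = 1.2500
R = −Δy/(cos θ' − cos θ) = 0.4000
v = R·ω = 0.4000·1.2500 = 0.5000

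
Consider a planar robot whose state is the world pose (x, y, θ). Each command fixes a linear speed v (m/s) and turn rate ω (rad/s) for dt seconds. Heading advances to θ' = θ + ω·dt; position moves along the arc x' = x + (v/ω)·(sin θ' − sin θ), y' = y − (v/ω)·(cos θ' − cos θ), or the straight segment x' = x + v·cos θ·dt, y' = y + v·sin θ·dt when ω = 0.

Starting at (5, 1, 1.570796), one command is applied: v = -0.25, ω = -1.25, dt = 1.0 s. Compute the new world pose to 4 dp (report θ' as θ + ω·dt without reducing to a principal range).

(4.8631, 0.8102, 0.3208)

θ' = 1.5708 + -1.25·1.0 = 0.3208
R = v/ω = -0.25/-1.25 = 0.2000
x' = 5 + 0.2000·(sin 0.3208 − sin 1.5708) = 4.8631
y' = 1 − 0.2000·(cos 0.3208 − cos 1.5708) = 0.8102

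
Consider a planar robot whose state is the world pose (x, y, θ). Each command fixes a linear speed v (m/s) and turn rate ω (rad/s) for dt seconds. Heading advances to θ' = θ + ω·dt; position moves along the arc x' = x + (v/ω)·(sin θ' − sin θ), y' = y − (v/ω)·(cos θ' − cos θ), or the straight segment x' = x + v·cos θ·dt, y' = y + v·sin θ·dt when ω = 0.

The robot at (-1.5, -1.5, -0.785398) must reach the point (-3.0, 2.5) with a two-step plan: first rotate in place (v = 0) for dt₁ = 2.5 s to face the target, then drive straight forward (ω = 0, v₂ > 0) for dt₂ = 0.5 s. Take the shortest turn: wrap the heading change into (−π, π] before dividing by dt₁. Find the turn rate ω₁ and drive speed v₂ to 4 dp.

heading to target = atan2(2.5−-1.5, -3−-1.5) = 1.9296
Δθ = wrap(1.9296 − -0.7854) = 2.7150; ω₁ = Δθ/dt₁ = 1.0860
distance = √((-3−-1.5)² + (2.5−-1.5)²) = 4.2720; v₂ = distance/dt₂ = 8.5440

ω₁ = 1.0860, v₂ = 8.5440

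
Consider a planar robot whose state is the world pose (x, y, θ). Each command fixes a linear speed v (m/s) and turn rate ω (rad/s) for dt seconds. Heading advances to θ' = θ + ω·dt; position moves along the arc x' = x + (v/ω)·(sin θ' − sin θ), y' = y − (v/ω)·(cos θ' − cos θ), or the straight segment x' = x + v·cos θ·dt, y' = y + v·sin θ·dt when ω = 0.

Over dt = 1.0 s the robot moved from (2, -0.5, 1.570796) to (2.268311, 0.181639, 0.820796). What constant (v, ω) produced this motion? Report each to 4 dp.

Δθ = 0.820796 − 1.570796 = -0.750000
ω = Δθ/dt = -0.750000/1.0 = -0.7500
R = −Δy/(cos θ' − cos θ) = -1.0000
v = R·ω = -1.0000·-0.7500 = 0.7500

v = 0.7500, ω = -0.7500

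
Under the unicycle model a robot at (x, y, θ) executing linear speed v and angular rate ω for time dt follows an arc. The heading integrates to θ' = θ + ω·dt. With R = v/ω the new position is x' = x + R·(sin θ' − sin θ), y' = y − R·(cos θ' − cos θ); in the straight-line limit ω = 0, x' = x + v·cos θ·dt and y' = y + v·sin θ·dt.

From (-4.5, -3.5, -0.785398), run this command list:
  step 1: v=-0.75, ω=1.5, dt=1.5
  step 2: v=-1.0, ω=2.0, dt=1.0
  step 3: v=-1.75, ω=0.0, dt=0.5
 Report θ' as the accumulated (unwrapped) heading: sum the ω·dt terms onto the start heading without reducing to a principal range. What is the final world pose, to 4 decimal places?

(-3.8651, -4.0500, 3.4646)

step 1: θ'=1.4646 (R=-0.5000) → pose (-5.3507, -3.8006, 1.4646)
step 2: θ'=3.4646 (R=-0.5000) → pose (-4.6948, -4.3277, 3.4646)
step 3: θ'=3.4646 (straight) → pose (-3.8651, -4.0500, 3.4646)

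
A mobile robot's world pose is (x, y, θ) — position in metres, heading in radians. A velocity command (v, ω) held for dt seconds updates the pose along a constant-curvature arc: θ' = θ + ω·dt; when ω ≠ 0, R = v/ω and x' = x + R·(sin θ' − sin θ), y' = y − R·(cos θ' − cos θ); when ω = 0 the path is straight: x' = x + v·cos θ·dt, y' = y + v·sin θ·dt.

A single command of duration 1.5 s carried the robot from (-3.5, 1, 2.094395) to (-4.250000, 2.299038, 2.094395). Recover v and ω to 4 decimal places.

Δθ = 2.094395 − 2.094395 = 0.000000
ω = Δθ/dt = 0.000000/1.5 = 0.0000
ω = 0 → v = (Δx·cos θ + Δy·sin θ)/dt = 1.0000

v = 1.0000, ω = 0.0000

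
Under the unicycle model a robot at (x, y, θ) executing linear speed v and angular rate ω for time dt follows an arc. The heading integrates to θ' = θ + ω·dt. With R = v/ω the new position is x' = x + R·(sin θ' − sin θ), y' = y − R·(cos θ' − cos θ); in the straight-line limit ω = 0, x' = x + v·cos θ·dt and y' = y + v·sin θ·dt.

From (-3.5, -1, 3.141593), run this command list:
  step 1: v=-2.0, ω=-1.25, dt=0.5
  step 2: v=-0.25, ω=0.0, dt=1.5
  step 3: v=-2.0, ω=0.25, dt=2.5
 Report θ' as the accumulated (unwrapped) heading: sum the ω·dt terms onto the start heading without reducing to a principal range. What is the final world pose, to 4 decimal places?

(2.4210, -3.0342, 3.1416)

step 1: θ'=2.5166 (R=1.6000) → pose (-2.5638, -1.3025, 2.5166)
step 2: θ'=2.5166 (straight) → pose (-2.2597, -1.5219, 2.5166)
step 3: θ'=3.1416 (R=-8.0000) → pose (2.4210, -3.0342, 3.1416)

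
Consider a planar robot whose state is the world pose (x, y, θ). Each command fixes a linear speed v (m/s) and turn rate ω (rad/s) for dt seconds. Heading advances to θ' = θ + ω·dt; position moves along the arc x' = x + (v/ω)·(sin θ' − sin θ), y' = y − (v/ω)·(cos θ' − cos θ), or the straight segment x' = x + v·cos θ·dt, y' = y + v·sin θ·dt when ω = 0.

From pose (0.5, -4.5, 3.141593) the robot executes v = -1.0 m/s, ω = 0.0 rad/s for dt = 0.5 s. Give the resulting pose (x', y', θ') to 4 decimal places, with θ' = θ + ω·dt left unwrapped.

(1.0000, -4.5000, 3.1416)

θ' = 3.1416 + 0.0·0.5 = 3.1416
ω = 0 → straight: x' = 0.5 + -1.0·cos(3.1416)·0.5 = 1.0000
y' = -4.5 + -1.0·sin(3.1416)·0.5 = -4.5000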